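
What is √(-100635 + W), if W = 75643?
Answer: 4*I*√1562 ≈ 158.09*I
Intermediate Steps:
√(-100635 + W) = √(-100635 + 75643) = √(-24992) = 4*I*√1562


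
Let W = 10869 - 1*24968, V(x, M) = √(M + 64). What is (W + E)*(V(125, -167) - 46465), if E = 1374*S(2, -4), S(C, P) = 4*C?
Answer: 144366755 - 3107*I*√103 ≈ 1.4437e+8 - 31533.0*I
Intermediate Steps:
V(x, M) = √(64 + M)
W = -14099 (W = 10869 - 24968 = -14099)
E = 10992 (E = 1374*(4*2) = 1374*8 = 10992)
(W + E)*(V(125, -167) - 46465) = (-14099 + 10992)*(√(64 - 167) - 46465) = -3107*(√(-103) - 46465) = -3107*(I*√103 - 46465) = -3107*(-46465 + I*√103) = 144366755 - 3107*I*√103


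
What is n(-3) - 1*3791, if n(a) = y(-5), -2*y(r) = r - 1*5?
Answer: -3786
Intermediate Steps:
y(r) = 5/2 - r/2 (y(r) = -(r - 1*5)/2 = -(r - 5)/2 = -(-5 + r)/2 = 5/2 - r/2)
n(a) = 5 (n(a) = 5/2 - 1/2*(-5) = 5/2 + 5/2 = 5)
n(-3) - 1*3791 = 5 - 1*3791 = 5 - 3791 = -3786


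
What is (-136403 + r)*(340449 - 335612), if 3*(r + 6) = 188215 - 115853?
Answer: -1629416005/3 ≈ -5.4314e+8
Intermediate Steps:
r = 72344/3 (r = -6 + (188215 - 115853)/3 = -6 + (1/3)*72362 = -6 + 72362/3 = 72344/3 ≈ 24115.)
(-136403 + r)*(340449 - 335612) = (-136403 + 72344/3)*(340449 - 335612) = -336865/3*4837 = -1629416005/3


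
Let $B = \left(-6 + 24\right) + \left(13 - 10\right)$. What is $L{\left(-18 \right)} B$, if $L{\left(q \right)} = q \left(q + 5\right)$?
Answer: $4914$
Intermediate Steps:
$L{\left(q \right)} = q \left(5 + q\right)$
$B = 21$ ($B = 18 + 3 = 21$)
$L{\left(-18 \right)} B = - 18 \left(5 - 18\right) 21 = \left(-18\right) \left(-13\right) 21 = 234 \cdot 21 = 4914$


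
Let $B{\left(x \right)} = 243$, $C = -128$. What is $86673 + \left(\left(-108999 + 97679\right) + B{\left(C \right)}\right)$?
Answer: $75596$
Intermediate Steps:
$86673 + \left(\left(-108999 + 97679\right) + B{\left(C \right)}\right) = 86673 + \left(\left(-108999 + 97679\right) + 243\right) = 86673 + \left(-11320 + 243\right) = 86673 - 11077 = 75596$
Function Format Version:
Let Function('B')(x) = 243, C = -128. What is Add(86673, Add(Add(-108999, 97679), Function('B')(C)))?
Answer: 75596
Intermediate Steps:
Add(86673, Add(Add(-108999, 97679), Function('B')(C))) = Add(86673, Add(Add(-108999, 97679), 243)) = Add(86673, Add(-11320, 243)) = Add(86673, -11077) = 75596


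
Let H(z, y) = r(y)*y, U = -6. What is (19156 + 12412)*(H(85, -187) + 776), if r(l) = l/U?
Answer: -478460392/3 ≈ -1.5949e+8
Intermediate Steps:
r(l) = -l/6 (r(l) = l/(-6) = l*(-⅙) = -l/6)
H(z, y) = -y²/6 (H(z, y) = (-y/6)*y = -y²/6)
(19156 + 12412)*(H(85, -187) + 776) = (19156 + 12412)*(-⅙*(-187)² + 776) = 31568*(-⅙*34969 + 776) = 31568*(-34969/6 + 776) = 31568*(-30313/6) = -478460392/3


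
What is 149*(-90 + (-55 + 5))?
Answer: -20860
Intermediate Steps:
149*(-90 + (-55 + 5)) = 149*(-90 - 50) = 149*(-140) = -20860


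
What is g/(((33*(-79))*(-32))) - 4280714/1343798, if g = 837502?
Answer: 8351295955/1218532656 ≈ 6.8536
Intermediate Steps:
g/(((33*(-79))*(-32))) - 4280714/1343798 = 837502/(((33*(-79))*(-32))) - 4280714/1343798 = 837502/((-2607*(-32))) - 4280714*1/1343798 = 837502/83424 - 93059/29213 = 837502*(1/83424) - 93059/29213 = 418751/41712 - 93059/29213 = 8351295955/1218532656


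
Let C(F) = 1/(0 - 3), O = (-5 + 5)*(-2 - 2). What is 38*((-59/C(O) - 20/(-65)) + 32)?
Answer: 103398/13 ≈ 7953.7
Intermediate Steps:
O = 0 (O = 0*(-4) = 0)
C(F) = -⅓ (C(F) = 1/(-3) = -⅓)
38*((-59/C(O) - 20/(-65)) + 32) = 38*((-59/(-⅓) - 20/(-65)) + 32) = 38*((-59*(-3) - 20*(-1/65)) + 32) = 38*((177 + 4/13) + 32) = 38*(2305/13 + 32) = 38*(2721/13) = 103398/13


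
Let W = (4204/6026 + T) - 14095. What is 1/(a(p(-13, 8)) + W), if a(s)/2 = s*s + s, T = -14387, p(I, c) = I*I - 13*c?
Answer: -3013/59962624 ≈ -5.0248e-5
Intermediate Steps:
p(I, c) = I**2 - 13*c
a(s) = 2*s + 2*s**2 (a(s) = 2*(s*s + s) = 2*(s**2 + s) = 2*(s + s**2) = 2*s + 2*s**2)
W = -85814164/3013 (W = (4204/6026 - 14387) - 14095 = (4204*(1/6026) - 14387) - 14095 = (2102/3013 - 14387) - 14095 = -43345929/3013 - 14095 = -85814164/3013 ≈ -28481.)
1/(a(p(-13, 8)) + W) = 1/(2*((-13)**2 - 13*8)*(1 + ((-13)**2 - 13*8)) - 85814164/3013) = 1/(2*(169 - 104)*(1 + (169 - 104)) - 85814164/3013) = 1/(2*65*(1 + 65) - 85814164/3013) = 1/(2*65*66 - 85814164/3013) = 1/(8580 - 85814164/3013) = 1/(-59962624/3013) = -3013/59962624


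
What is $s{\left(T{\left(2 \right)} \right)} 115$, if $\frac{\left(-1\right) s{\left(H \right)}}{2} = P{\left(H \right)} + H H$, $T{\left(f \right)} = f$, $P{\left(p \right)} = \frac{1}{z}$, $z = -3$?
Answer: $- \frac{2530}{3} \approx -843.33$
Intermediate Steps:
$P{\left(p \right)} = - \frac{1}{3}$ ($P{\left(p \right)} = \frac{1}{-3} = - \frac{1}{3}$)
$s{\left(H \right)} = \frac{2}{3} - 2 H^{2}$ ($s{\left(H \right)} = - 2 \left(- \frac{1}{3} + H H\right) = - 2 \left(- \frac{1}{3} + H^{2}\right) = \frac{2}{3} - 2 H^{2}$)
$s{\left(T{\left(2 \right)} \right)} 115 = \left(\frac{2}{3} - 2 \cdot 2^{2}\right) 115 = \left(\frac{2}{3} - 8\right) 115 = \left(- \frac{22}{3}\right) 115 = - \frac{2530}{3}$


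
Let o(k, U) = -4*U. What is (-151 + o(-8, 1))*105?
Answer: -16275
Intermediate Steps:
(-151 + o(-8, 1))*105 = (-151 - 4*1)*105 = (-151 - 4)*105 = -155*105 = -16275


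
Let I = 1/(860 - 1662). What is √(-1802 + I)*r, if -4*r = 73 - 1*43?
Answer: -15*I*√1159054410/1604 ≈ -318.38*I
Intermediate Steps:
r = -15/2 (r = -(73 - 1*43)/4 = -(73 - 43)/4 = -¼*30 = -15/2 ≈ -7.5000)
I = -1/802 (I = 1/(-802) = -1/802 ≈ -0.0012469)
√(-1802 + I)*r = √(-1802 - 1/802)*(-15/2) = √(-1445205/802)*(-15/2) = (I*√1159054410/802)*(-15/2) = -15*I*√1159054410/1604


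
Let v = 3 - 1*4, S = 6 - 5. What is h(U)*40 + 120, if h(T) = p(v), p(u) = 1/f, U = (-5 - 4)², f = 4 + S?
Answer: 128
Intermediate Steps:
S = 1
v = -1 (v = 3 - 4 = -1)
f = 5 (f = 4 + 1 = 5)
U = 81 (U = (-9)² = 81)
p(u) = ⅕ (p(u) = 1/5 = ⅕)
h(T) = ⅕
h(U)*40 + 120 = (⅕)*40 + 120 = 8 + 120 = 128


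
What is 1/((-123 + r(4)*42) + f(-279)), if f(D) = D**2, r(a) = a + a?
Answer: 1/78054 ≈ 1.2812e-5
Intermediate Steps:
r(a) = 2*a
1/((-123 + r(4)*42) + f(-279)) = 1/((-123 + (2*4)*42) + (-279)**2) = 1/((-123 + 8*42) + 77841) = 1/((-123 + 336) + 77841) = 1/(213 + 77841) = 1/78054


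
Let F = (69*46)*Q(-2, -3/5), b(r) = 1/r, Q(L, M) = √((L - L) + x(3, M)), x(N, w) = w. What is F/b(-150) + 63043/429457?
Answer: 63043/429457 - 95220*I*√15 ≈ 0.1468 - 3.6879e+5*I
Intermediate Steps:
Q(L, M) = √M (Q(L, M) = √((L - L) + M) = √(0 + M) = √M)
F = 3174*I*√15/5 (F = (69*46)*√(-3/5) = 3174*√(-3*⅕) = 3174*√(-⅗) = 3174*(I*√15/5) = 3174*I*√15/5 ≈ 2458.6*I)
F/b(-150) + 63043/429457 = (3174*I*√15/5)/(1/(-150)) + 63043/429457 = (3174*I*√15/5)/(-1/150) + 63043*(1/429457) = (3174*I*√15/5)*(-150) + 63043/429457 = -95220*I*√15 + 63043/429457 = 63043/429457 - 95220*I*√15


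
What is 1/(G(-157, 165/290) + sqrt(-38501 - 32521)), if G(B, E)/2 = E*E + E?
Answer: 240526/9568526797 - 2829124*I*sqrt(71022)/200939062737 ≈ 2.5137e-5 - 0.0037522*I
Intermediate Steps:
G(B, E) = 2*E + 2*E**2 (G(B, E) = 2*(E*E + E) = 2*(E**2 + E) = 2*(E + E**2) = 2*E + 2*E**2)
1/(G(-157, 165/290) + sqrt(-38501 - 32521)) = 1/(2*(165/290)*(1 + 165/290) + sqrt(-38501 - 32521)) = 1/(2*(165*(1/290))*(1 + 165*(1/290)) + sqrt(-71022)) = 1/(2*(33/58)*(1 + 33/58) + I*sqrt(71022)) = 1/(2*(33/58)*(91/58) + I*sqrt(71022)) = 1/(3003/1682 + I*sqrt(71022))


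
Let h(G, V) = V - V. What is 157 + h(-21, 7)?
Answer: 157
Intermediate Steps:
h(G, V) = 0
157 + h(-21, 7) = 157 + 0 = 157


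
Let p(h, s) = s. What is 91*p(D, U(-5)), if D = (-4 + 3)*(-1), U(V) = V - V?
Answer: 0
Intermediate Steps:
U(V) = 0
D = 1 (D = -1*(-1) = 1)
91*p(D, U(-5)) = 91*0 = 0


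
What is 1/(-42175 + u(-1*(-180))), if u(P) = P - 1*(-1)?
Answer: -1/41994 ≈ -2.3813e-5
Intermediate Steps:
u(P) = 1 + P (u(P) = P + 1 = 1 + P)
1/(-42175 + u(-1*(-180))) = 1/(-42175 + (1 - 1*(-180))) = 1/(-42175 + (1 + 180)) = 1/(-42175 + 181) = 1/(-41994) = -1/41994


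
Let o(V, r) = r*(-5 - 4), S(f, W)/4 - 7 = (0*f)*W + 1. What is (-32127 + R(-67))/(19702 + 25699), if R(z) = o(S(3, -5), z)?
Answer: -31524/45401 ≈ -0.69435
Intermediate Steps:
S(f, W) = 32 (S(f, W) = 28 + 4*((0*f)*W + 1) = 28 + 4*(0*W + 1) = 28 + 4*(0 + 1) = 28 + 4*1 = 28 + 4 = 32)
o(V, r) = -9*r (o(V, r) = r*(-9) = -9*r)
R(z) = -9*z
(-32127 + R(-67))/(19702 + 25699) = (-32127 - 9*(-67))/(19702 + 25699) = (-32127 + 603)/45401 = -31524*1/45401 = -31524/45401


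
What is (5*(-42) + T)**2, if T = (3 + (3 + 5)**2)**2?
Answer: 18309841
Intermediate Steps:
T = 4489 (T = (3 + 8**2)**2 = (3 + 64)**2 = 67**2 = 4489)
(5*(-42) + T)**2 = (5*(-42) + 4489)**2 = (-210 + 4489)**2 = 4279**2 = 18309841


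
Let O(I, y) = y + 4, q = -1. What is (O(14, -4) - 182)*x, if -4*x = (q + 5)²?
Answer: 728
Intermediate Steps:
O(I, y) = 4 + y
x = -4 (x = -(-1 + 5)²/4 = -¼*4² = -¼*16 = -4)
(O(14, -4) - 182)*x = ((4 - 4) - 182)*(-4) = (0 - 182)*(-4) = -182*(-4) = 728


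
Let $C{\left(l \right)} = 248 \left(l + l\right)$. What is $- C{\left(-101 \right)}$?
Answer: $50096$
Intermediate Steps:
$C{\left(l \right)} = 496 l$ ($C{\left(l \right)} = 248 \cdot 2 l = 496 l$)
$- C{\left(-101 \right)} = - 496 \left(-101\right) = \left(-1\right) \left(-50096\right) = 50096$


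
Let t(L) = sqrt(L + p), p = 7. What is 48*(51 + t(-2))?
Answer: 2448 + 48*sqrt(5) ≈ 2555.3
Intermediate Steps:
t(L) = sqrt(7 + L) (t(L) = sqrt(L + 7) = sqrt(7 + L))
48*(51 + t(-2)) = 48*(51 + sqrt(7 - 2)) = 48*(51 + sqrt(5)) = 2448 + 48*sqrt(5)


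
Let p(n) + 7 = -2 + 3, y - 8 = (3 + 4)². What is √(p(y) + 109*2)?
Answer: 2*√53 ≈ 14.560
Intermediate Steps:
y = 57 (y = 8 + (3 + 4)² = 8 + 7² = 8 + 49 = 57)
p(n) = -6 (p(n) = -7 + (-2 + 3) = -7 + 1 = -6)
√(p(y) + 109*2) = √(-6 + 109*2) = √(-6 + 218) = √212 = 2*√53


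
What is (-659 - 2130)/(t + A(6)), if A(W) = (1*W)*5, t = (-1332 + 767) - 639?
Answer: 2789/1174 ≈ 2.3756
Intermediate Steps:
t = -1204 (t = -565 - 639 = -1204)
A(W) = 5*W (A(W) = W*5 = 5*W)
(-659 - 2130)/(t + A(6)) = (-659 - 2130)/(-1204 + 5*6) = -2789/(-1204 + 30) = -2789/(-1174) = -2789*(-1/1174) = 2789/1174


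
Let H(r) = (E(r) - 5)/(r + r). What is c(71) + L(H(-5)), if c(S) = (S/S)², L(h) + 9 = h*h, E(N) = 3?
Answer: -199/25 ≈ -7.9600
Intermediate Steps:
H(r) = -1/r (H(r) = (3 - 5)/(r + r) = -2*1/(2*r) = -1/r)
L(h) = -9 + h² (L(h) = -9 + h*h = -9 + h²)
c(S) = 1 (c(S) = 1² = 1)
c(71) + L(H(-5)) = 1 + (-9 + (-1/(-5))²) = 1 + (-9 + (-1*(-⅕))²) = 1 + (-9 + (⅕)²) = 1 + (-9 + 1/25) = 1 - 224/25 = -199/25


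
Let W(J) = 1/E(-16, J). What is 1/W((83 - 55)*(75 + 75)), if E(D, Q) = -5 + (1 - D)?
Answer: 12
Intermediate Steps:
E(D, Q) = -4 - D
W(J) = 1/12 (W(J) = 1/(-4 - 1*(-16)) = 1/(-4 + 16) = 1/12)
1/W((83 - 55)*(75 + 75)) = 1/(1/12) = 12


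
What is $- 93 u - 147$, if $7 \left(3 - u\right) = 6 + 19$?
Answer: $- \frac{657}{7} \approx -93.857$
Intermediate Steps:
$u = - \frac{4}{7}$ ($u = 3 - \frac{6 + 19}{7} = 3 - \frac{25}{7} = - \frac{4}{7} \approx -0.57143$)
$- 93 u - 147 = \left(-93\right) \left(- \frac{4}{7}\right) - 147 = \frac{372}{7} - 147 = - \frac{657}{7}$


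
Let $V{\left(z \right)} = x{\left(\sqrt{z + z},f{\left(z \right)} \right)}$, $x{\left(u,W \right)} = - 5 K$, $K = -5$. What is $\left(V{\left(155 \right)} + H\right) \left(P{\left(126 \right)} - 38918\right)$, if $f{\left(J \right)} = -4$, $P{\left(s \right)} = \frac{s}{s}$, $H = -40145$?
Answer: $1561350040$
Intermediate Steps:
$P{\left(s \right)} = 1$
$x{\left(u,W \right)} = 25$ ($x{\left(u,W \right)} = \left(-5\right) \left(-5\right) = 25$)
$V{\left(z \right)} = 25$
$\left(V{\left(155 \right)} + H\right) \left(P{\left(126 \right)} - 38918\right) = \left(25 - 40145\right) \left(1 - 38918\right) = \left(-40120\right) \left(-38917\right) = 1561350040$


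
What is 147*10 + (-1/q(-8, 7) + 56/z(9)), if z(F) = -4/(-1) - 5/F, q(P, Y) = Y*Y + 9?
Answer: 2672261/1798 ≈ 1486.2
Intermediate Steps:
q(P, Y) = 9 + Y**2 (q(P, Y) = Y**2 + 9 = 9 + Y**2)
z(F) = 4 - 5/F (z(F) = -4*(-1) - 5/F = 4 - 5/F)
147*10 + (-1/q(-8, 7) + 56/z(9)) = 147*10 + (-1/(9 + 7**2) + 56/(4 - 5/9)) = 1470 + (-1/(9 + 49) + 56/(4 - 5*1/9)) = 1470 + (-1/58 + 56/(4 - 5/9)) = 1470 + (-1*1/58 + 56/(31/9)) = 1470 + (-1/58 + 56*(9/31)) = 1470 + (-1/58 + 504/31) = 1470 + 29201/1798 = 2672261/1798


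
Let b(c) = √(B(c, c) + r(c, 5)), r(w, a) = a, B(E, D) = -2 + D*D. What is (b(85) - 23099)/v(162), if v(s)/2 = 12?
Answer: -23099/24 + √1807/12 ≈ -958.92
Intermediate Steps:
B(E, D) = -2 + D²
v(s) = 24 (v(s) = 2*12 = 24)
b(c) = √(3 + c²) (b(c) = √((-2 + c²) + 5) = √(3 + c²))
(b(85) - 23099)/v(162) = (√(3 + 85²) - 23099)/24 = (√(3 + 7225) - 23099)*(1/24) = (√7228 - 23099)*(1/24) = (2*√1807 - 23099)*(1/24) = (-23099 + 2*√1807)*(1/24) = -23099/24 + √1807/12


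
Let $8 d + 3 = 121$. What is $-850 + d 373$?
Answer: $\frac{18607}{4} \approx 4651.8$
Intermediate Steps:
$d = \frac{59}{4}$ ($d = - \frac{3}{8} + \frac{1}{8} \cdot 121 = - \frac{3}{8} + \frac{121}{8} = \frac{59}{4} \approx 14.75$)
$-850 + d 373 = -850 + \frac{59}{4} \cdot 373 = -850 + \frac{22007}{4} = \frac{18607}{4}$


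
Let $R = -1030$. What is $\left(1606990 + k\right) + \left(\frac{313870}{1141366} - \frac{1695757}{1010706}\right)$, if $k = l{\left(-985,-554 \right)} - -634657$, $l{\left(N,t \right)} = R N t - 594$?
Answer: $- \frac{322899904540374440027}{576792732198} \approx -5.5982 \cdot 10^{8}$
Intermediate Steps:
$l{\left(N,t \right)} = -594 - 1030 N t$ ($l{\left(N,t \right)} = - 1030 N t - 594 = -594 - 1030 N t$)
$k = -561426637$ ($k = \left(-594 - \left(-1014550\right) \left(-554\right)\right) - -634657 = \left(-594 - 562060700\right) + 634657 = -562061294 + 634657 = -561426637$)
$\left(1606990 + k\right) + \left(\frac{313870}{1141366} - \frac{1695757}{1010706}\right) = \left(1606990 - 561426637\right) + \left(\frac{313870}{1141366} - \frac{1695757}{1010706}\right) = -559819647 + \left(313870 \cdot \frac{1}{1141366} - \frac{1695757}{1010706}\right) = -559819647 + \left(\frac{156935}{570683} - \frac{1695757}{1010706}\right) = -559819647 - \frac{809124545921}{576792732198} = - \frac{322899904540374440027}{576792732198}$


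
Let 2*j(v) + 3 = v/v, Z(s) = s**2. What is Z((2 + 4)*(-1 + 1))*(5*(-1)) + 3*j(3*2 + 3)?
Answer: -3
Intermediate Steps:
j(v) = -1 (j(v) = -3/2 + (v/v)/2 = -3/2 + (1/2)*1 = -3/2 + 1/2 = -1)
Z((2 + 4)*(-1 + 1))*(5*(-1)) + 3*j(3*2 + 3) = ((2 + 4)*(-1 + 1))**2*(5*(-1)) + 3*(-1) = (6*0)**2*(-5) - 3 = 0**2*(-5) - 3 = 0*(-5) - 3 = 0 - 3 = -3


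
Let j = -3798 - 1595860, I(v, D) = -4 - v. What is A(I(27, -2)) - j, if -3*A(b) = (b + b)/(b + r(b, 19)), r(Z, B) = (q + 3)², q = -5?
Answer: 129572236/81 ≈ 1.5997e+6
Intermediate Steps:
r(Z, B) = 4 (r(Z, B) = (-5 + 3)² = (-2)² = 4)
A(b) = -2*b/(3*(4 + b)) (A(b) = -(b + b)/(3*(b + 4)) = -2*b/(3*(4 + b)))
j = -1599658
A(I(27, -2)) - j = -2*(-4 - 1*27)/(12 + 3*(-4 - 1*27)) - 1*(-1599658) = -2*(-4 - 27)/(12 + 3*(-4 - 27)) + 1599658 = -2*(-31)/(12 + 3*(-31)) + 1599658 = -2*(-31)/(12 - 93) + 1599658 = -2*(-31)/(-81) + 1599658 = -2*(-31)*(-1/81) + 1599658 = -62/81 + 1599658 = 129572236/81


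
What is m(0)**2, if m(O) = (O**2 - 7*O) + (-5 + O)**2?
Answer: 625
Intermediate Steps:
m(O) = O**2 + (-5 + O)**2 - 7*O
m(0)**2 = (25 - 17*0 + 2*0**2)**2 = (25 + 0 + 2*0)**2 = (25 + 0 + 0)**2 = 25**2 = 625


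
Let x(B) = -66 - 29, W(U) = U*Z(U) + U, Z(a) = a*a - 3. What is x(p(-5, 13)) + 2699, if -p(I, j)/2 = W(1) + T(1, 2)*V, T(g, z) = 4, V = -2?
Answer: 2604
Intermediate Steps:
Z(a) = -3 + a² (Z(a) = a² - 3 = -3 + a²)
W(U) = U + U*(-3 + U²) (W(U) = U*(-3 + U²) + U = U + U*(-3 + U²))
p(I, j) = 18 (p(I, j) = -2*(1*(-2 + 1²) + 4*(-2)) = -2*(1*(-2 + 1) - 8) = -2*(1*(-1) - 8) = -2*(-1 - 8) = -2*(-9) = 18)
x(B) = -95
x(p(-5, 13)) + 2699 = -95 + 2699 = 2604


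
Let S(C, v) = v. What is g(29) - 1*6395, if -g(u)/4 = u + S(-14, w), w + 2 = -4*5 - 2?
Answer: -6415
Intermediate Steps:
w = -24 (w = -2 + (-4*5 - 2) = -2 + (-20 - 2) = -2 - 22 = -24)
g(u) = 96 - 4*u (g(u) = -4*(u - 24) = -4*(-24 + u) = 96 - 4*u)
g(29) - 1*6395 = (96 - 4*29) - 1*6395 = (96 - 116) - 6395 = -20 - 6395 = -6415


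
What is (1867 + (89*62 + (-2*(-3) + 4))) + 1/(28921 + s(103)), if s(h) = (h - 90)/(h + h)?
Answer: 44057480111/5957739 ≈ 7395.0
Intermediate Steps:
s(h) = (-90 + h)/(2*h) (s(h) = (-90 + h)/((2*h)) = (-90 + h)*(1/(2*h)) = (-90 + h)/(2*h))
(1867 + (89*62 + (-2*(-3) + 4))) + 1/(28921 + s(103)) = (1867 + (89*62 + (-2*(-3) + 4))) + 1/(28921 + (1/2)*(-90 + 103)/103) = (1867 + (5518 + (6 + 4))) + 1/(28921 + (1/2)*(1/103)*13) = (1867 + (5518 + 10)) + 1/(28921 + 13/206) = (1867 + 5528) + 1/(5957739/206) = 7395 + 206/5957739 = 44057480111/5957739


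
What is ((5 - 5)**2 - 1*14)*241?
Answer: -3374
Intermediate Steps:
((5 - 5)**2 - 1*14)*241 = (0**2 - 14)*241 = (0 - 14)*241 = -14*241 = -3374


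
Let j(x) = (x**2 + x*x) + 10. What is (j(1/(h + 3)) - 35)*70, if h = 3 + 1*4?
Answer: -8743/5 ≈ -1748.6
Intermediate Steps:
h = 7 (h = 3 + 4 = 7)
j(x) = 10 + 2*x**2 (j(x) = (x**2 + x**2) + 10 = 2*x**2 + 10 = 10 + 2*x**2)
(j(1/(h + 3)) - 35)*70 = ((10 + 2*(1/(7 + 3))**2) - 35)*70 = ((10 + 2*(1/10)**2) - 35)*70 = ((10 + 2*(1/100)) - 35)*70 = ((10 + 1/50) - 35)*70 = (501/50 - 35)*70 = -1249/50*70 = -8743/5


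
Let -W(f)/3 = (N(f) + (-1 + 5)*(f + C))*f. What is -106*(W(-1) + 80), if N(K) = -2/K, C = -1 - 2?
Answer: -4028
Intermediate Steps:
C = -3
W(f) = -3*f*(-12 - 2/f + 4*f) (W(f) = -3*(-2/f + (-1 + 5)*(f - 3))*f = -3*(-2/f + 4*(-3 + f))*f = -3*(-2/f + (-12 + 4*f))*f = -3*(-12 - 2/f + 4*f)*f = -3*f*(-12 - 2/f + 4*f))
-106*(W(-1) + 80) = -106*((6 + 12*(-1)*(3 - 1*(-1))) + 80) = -106*((6 + 12*(-1)*(3 + 1)) + 80) = -106*((6 + 12*(-1)*4) + 80) = -106*((6 - 48) + 80) = -106*(-42 + 80) = -106*38 = -4028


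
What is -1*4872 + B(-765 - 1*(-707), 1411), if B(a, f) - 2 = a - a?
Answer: -4870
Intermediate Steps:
B(a, f) = 2 (B(a, f) = 2 + (a - a) = 2 + 0 = 2)
-1*4872 + B(-765 - 1*(-707), 1411) = -1*4872 + 2 = -4872 + 2 = -4870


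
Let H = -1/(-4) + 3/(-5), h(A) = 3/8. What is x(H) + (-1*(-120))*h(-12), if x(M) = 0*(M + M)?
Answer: 45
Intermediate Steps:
h(A) = 3/8 (h(A) = 3*(⅛) = 3/8)
H = -7/20 (H = -1*(-¼) + 3*(-⅕) = ¼ - ⅗ = -7/20 ≈ -0.35000)
x(M) = 0 (x(M) = 0*(2*M) = 0)
x(H) + (-1*(-120))*h(-12) = 0 - 1*(-120)*(3/8) = 0 + 120*(3/8) = 0 + 45 = 45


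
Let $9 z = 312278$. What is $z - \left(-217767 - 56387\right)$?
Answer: $\frac{2779664}{9} \approx 3.0885 \cdot 10^{5}$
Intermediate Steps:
$z = \frac{312278}{9}$ ($z = \frac{1}{9} \cdot 312278 = \frac{312278}{9} \approx 34698.0$)
$z - \left(-217767 - 56387\right) = \frac{312278}{9} - \left(-217767 - 56387\right) = \frac{312278}{9} - -274154 = \frac{312278}{9} + 274154 = \frac{2779664}{9}$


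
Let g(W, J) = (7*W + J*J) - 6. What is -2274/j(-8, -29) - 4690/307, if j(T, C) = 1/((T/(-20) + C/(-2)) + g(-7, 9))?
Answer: -142788581/1535 ≈ -93022.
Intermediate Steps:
g(W, J) = -6 + J² + 7*W (g(W, J) = (7*W + J²) - 6 = (J² + 7*W) - 6 = -6 + J² + 7*W)
j(T, C) = 1/(26 - C/2 - T/20) (j(T, C) = 1/((T/(-20) + C/(-2)) + (-6 + 9² + 7*(-7))) = 1/((T*(-1/20) + C*(-½)) + (-6 + 81 - 49)) = 1/((-T/20 - C/2) + 26) = 1/((-C/2 - T/20) + 26) = 1/(26 - C/2 - T/20))
-2274/j(-8, -29) - 4690/307 = -2274/((-20/(-520 - 8 + 10*(-29)))) - 4690/307 = -2274/((-20/(-520 - 8 - 290))) - 4690*1/307 = -2274/((-20/(-818))) - 4690/307 = -2274/((-20*(-1/818))) - 4690/307 = -2274/10/409 - 4690/307 = -2274*409/10 - 4690/307 = -465033/5 - 4690/307 = -142788581/1535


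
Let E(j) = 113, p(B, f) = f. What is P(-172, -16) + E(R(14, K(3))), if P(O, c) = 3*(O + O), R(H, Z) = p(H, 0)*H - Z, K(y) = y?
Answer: -919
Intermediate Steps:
R(H, Z) = -Z (R(H, Z) = 0*H - Z = 0 - Z = -Z)
P(O, c) = 6*O (P(O, c) = 3*(2*O) = 6*O)
P(-172, -16) + E(R(14, K(3))) = 6*(-172) + 113 = -1032 + 113 = -919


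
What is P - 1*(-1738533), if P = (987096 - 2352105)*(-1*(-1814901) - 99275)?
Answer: -2341843192101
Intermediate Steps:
P = -2341844930634 (P = -1365009*(1814901 - 99275) = -1365009*1715626 = -2341844930634)
P - 1*(-1738533) = -2341844930634 - 1*(-1738533) = -2341844930634 + 1738533 = -2341843192101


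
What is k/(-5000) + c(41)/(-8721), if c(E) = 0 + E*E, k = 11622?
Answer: -54880231/21802500 ≈ -2.5172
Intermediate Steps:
c(E) = E² (c(E) = 0 + E² = E²)
k/(-5000) + c(41)/(-8721) = 11622/(-5000) + 41²/(-8721) = 11622*(-1/5000) + 1681*(-1/8721) = -5811/2500 - 1681/8721 = -54880231/21802500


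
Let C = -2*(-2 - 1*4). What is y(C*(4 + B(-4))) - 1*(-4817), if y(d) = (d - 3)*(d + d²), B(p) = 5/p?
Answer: 38477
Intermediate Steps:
C = 12 (C = -2*(-2 - 4) = -2*(-6) = 12)
y(d) = (-3 + d)*(d + d²)
y(C*(4 + B(-4))) - 1*(-4817) = (12*(4 + 5/(-4)))*(-3 + (12*(4 + 5/(-4)))² - 24*(4 + 5/(-4))) - 1*(-4817) = (12*(4 + 5*(-¼)))*(-3 + (12*(4 + 5*(-¼)))² - 24*(4 + 5*(-¼))) + 4817 = (12*(4 - 5/4))*(-3 + (12*(4 - 5/4))² - 24*(4 - 5/4)) + 4817 = (12*(11/4))*(-3 + (12*(11/4))² - 24*11/4) + 4817 = 33*(-3 + 33² - 2*33) + 4817 = 33*(-3 + 1089 - 66) + 4817 = 33*1020 + 4817 = 33660 + 4817 = 38477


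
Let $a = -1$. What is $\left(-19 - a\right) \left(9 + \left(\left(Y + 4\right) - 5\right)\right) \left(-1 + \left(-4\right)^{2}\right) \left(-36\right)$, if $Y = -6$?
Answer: $19440$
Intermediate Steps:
$\left(-19 - a\right) \left(9 + \left(\left(Y + 4\right) - 5\right)\right) \left(-1 + \left(-4\right)^{2}\right) \left(-36\right) = \left(-19 - -1\right) \left(9 + \left(\left(-6 + 4\right) - 5\right)\right) \left(-1 + \left(-4\right)^{2}\right) \left(-36\right) = \left(-19 + 1\right) \left(9 - 7\right) \left(-1 + 16\right) \left(-36\right) = - 18 \left(9 - 7\right) 15 \left(-36\right) = - 18 \cdot 2 \cdot 15 \left(-36\right) = \left(-18\right) 30 \left(-36\right) = \left(-540\right) \left(-36\right) = 19440$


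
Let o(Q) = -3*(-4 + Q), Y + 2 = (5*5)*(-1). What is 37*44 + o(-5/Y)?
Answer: 14755/9 ≈ 1639.4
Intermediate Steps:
Y = -27 (Y = -2 + (5*5)*(-1) = -2 + 25*(-1) = -2 - 25 = -27)
o(Q) = 12 - 3*Q
37*44 + o(-5/Y) = 37*44 + (12 - (-15)/(-27)) = 1628 + (12 - (-15)*(-1)/27) = 1628 + (12 - 3*5/27) = 1628 + (12 - 5/9) = 1628 + 103/9 = 14755/9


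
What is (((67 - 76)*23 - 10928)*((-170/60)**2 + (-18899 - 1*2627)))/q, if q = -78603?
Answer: -8625694345/2829708 ≈ -3048.3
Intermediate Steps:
(((67 - 76)*23 - 10928)*((-170/60)**2 + (-18899 - 1*2627)))/q = (((67 - 76)*23 - 10928)*((-170/60)**2 + (-18899 - 1*2627)))/(-78603) = ((-9*23 - 10928)*((-170*1/60)**2 + (-18899 - 2627)))*(-1/78603) = ((-207 - 10928)*((-17/6)**2 - 21526))*(-1/78603) = -11135*(289/36 - 21526)*(-1/78603) = -11135*(-774647/36)*(-1/78603) = (8625694345/36)*(-1/78603) = -8625694345/2829708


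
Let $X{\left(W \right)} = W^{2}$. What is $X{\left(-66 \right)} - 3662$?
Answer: $694$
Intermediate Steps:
$X{\left(-66 \right)} - 3662 = \left(-66\right)^{2} - 3662 = 4356 - 3662 = 694$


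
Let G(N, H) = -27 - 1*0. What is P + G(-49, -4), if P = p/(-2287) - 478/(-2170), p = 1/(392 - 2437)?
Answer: -27178488231/1014890555 ≈ -26.780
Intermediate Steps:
p = -1/2045 (p = 1/(-2045) = -1/2045 ≈ -0.00048900)
G(N, H) = -27 (G(N, H) = -27 + 0 = -27)
P = 223556754/1014890555 (P = -1/2045/(-2287) - 478/(-2170) = -1/2045*(-1/2287) - 478*(-1/2170) = 1/4676915 + 239/1085 = 223556754/1014890555 ≈ 0.22028)
P + G(-49, -4) = 223556754/1014890555 - 27 = -27178488231/1014890555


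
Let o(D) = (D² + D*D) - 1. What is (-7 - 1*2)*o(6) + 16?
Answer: -623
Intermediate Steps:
o(D) = -1 + 2*D² (o(D) = (D² + D²) - 1 = 2*D² - 1 = -1 + 2*D²)
(-7 - 1*2)*o(6) + 16 = (-7 - 1*2)*(-1 + 2*6²) + 16 = (-7 - 2)*(-1 + 2*36) + 16 = -9*(-1 + 72) + 16 = -9*71 + 16 = -639 + 16 = -623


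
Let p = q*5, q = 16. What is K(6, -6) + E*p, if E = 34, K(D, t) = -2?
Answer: 2718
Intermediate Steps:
p = 80 (p = 16*5 = 80)
K(6, -6) + E*p = -2 + 34*80 = -2 + 2720 = 2718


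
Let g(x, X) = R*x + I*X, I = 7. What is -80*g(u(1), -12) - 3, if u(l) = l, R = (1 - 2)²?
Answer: 6637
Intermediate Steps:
R = 1 (R = (-1)² = 1)
g(x, X) = x + 7*X (g(x, X) = 1*x + 7*X = x + 7*X)
-80*g(u(1), -12) - 3 = -80*(1 + 7*(-12)) - 3 = -80*(1 - 84) - 3 = -80*(-83) - 3 = 6640 - 3 = 6637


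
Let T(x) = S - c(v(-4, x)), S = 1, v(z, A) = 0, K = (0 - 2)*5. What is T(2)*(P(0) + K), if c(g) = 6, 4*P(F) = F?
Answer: 50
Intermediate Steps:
P(F) = F/4
K = -10 (K = -2*5 = -10)
T(x) = -5 (T(x) = 1 - 1*6 = 1 - 6 = -5)
T(2)*(P(0) + K) = -5*((1/4)*0 - 10) = -5*(0 - 10) = -5*(-10) = 50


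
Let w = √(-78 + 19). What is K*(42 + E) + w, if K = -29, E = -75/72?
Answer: -28507/24 + I*√59 ≈ -1187.8 + 7.6811*I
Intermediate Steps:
E = -25/24 (E = -75*1/72 = -25/24 ≈ -1.0417)
w = I*√59 (w = √(-59) = I*√59 ≈ 7.6811*I)
K*(42 + E) + w = -29*(42 - 25/24) + I*√59 = -29*983/24 + I*√59 = -28507/24 + I*√59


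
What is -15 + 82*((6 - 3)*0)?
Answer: -15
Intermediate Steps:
-15 + 82*((6 - 3)*0) = -15 + 82*(3*0) = -15 + 82*0 = -15 + 0 = -15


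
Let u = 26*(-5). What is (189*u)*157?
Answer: -3857490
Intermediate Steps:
u = -130
(189*u)*157 = (189*(-130))*157 = -24570*157 = -3857490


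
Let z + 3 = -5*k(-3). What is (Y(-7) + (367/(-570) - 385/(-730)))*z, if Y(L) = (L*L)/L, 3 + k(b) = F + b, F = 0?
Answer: -1332522/6935 ≈ -192.14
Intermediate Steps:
k(b) = -3 + b (k(b) = -3 + (0 + b) = -3 + b)
Y(L) = L (Y(L) = L²/L = L)
z = 27 (z = -3 - 5*(-3 - 3) = -3 - 5*(-6) = -3 + 30 = 27)
(Y(-7) + (367/(-570) - 385/(-730)))*z = (-7 + (367/(-570) - 385/(-730)))*27 = (-7 + (367*(-1/570) - 385*(-1/730)))*27 = (-7 + (-367/570 + 77/146))*27 = (-7 - 2423/20805)*27 = -148058/20805*27 = -1332522/6935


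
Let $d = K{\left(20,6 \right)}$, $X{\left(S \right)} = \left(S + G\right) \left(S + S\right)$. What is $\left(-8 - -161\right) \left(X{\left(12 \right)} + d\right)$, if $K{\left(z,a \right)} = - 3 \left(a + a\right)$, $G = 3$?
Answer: $49572$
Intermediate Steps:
$X{\left(S \right)} = 2 S \left(3 + S\right)$ ($X{\left(S \right)} = \left(S + 3\right) \left(S + S\right) = \left(3 + S\right) 2 S = 2 S \left(3 + S\right)$)
$K{\left(z,a \right)} = - 6 a$ ($K{\left(z,a \right)} = - 3 \cdot 2 a = - 6 a$)
$d = -36$ ($d = \left(-6\right) 6 = -36$)
$\left(-8 - -161\right) \left(X{\left(12 \right)} + d\right) = \left(-8 - -161\right) \left(2 \cdot 12 \left(3 + 12\right) - 36\right) = \left(-8 + 161\right) \left(2 \cdot 12 \cdot 15 - 36\right) = 153 \left(360 - 36\right) = 153 \cdot 324 = 49572$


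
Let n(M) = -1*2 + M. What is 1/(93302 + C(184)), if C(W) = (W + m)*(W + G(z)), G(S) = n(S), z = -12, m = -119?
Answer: 1/104352 ≈ 9.5829e-6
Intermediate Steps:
n(M) = -2 + M
G(S) = -2 + S
C(W) = (-119 + W)*(-14 + W) (C(W) = (W - 119)*(W + (-2 - 12)) = (-119 + W)*(W - 14) = (-119 + W)*(-14 + W))
1/(93302 + C(184)) = 1/(93302 + (1666 + 184² - 133*184)) = 1/(93302 + (1666 + 33856 - 24472)) = 1/(93302 + 11050) = 1/104352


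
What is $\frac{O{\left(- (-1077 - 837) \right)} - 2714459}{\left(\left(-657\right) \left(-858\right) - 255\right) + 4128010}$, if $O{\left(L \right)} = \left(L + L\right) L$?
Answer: $\frac{4612333}{4691461} \approx 0.98313$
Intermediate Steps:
$O{\left(L \right)} = 2 L^{2}$ ($O{\left(L \right)} = 2 L L = 2 L^{2}$)
$\frac{O{\left(- (-1077 - 837) \right)} - 2714459}{\left(\left(-657\right) \left(-858\right) - 255\right) + 4128010} = \frac{2 \left(- (-1077 - 837)\right)^{2} - 2714459}{\left(\left(-657\right) \left(-858\right) - 255\right) + 4128010} = \frac{2 \left(- (-1077 - 837)\right)^{2} - 2714459}{\left(563706 - 255\right) + 4128010} = \frac{2 \left(\left(-1\right) \left(-1914\right)\right)^{2} - 2714459}{563451 + 4128010} = \frac{2 \cdot 1914^{2} - 2714459}{4691461} = \left(2 \cdot 3663396 - 2714459\right) \frac{1}{4691461} = \left(7326792 - 2714459\right) \frac{1}{4691461} = 4612333 \cdot \frac{1}{4691461} = \frac{4612333}{4691461}$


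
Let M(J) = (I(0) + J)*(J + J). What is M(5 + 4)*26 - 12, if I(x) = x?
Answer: 4200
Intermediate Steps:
M(J) = 2*J² (M(J) = (0 + J)*(J + J) = J*(2*J) = 2*J²)
M(5 + 4)*26 - 12 = (2*(5 + 4)²)*26 - 12 = (2*9²)*26 - 12 = (2*81)*26 - 12 = 162*26 - 12 = 4212 - 12 = 4200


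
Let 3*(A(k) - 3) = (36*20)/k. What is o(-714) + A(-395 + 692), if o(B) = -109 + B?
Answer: -81100/99 ≈ -819.19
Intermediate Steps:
A(k) = 3 + 240/k (A(k) = 3 + ((36*20)/k)/3 = 3 + (720/k)/3 = 3 + 240/k)
o(-714) + A(-395 + 692) = (-109 - 714) + (3 + 240/(-395 + 692)) = -823 + (3 + 240/297) = -823 + (3 + 240*(1/297)) = -823 + (3 + 80/99) = -823 + 377/99 = -81100/99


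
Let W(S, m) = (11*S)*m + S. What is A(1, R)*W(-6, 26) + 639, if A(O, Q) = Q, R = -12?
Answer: 21303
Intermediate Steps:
W(S, m) = S + 11*S*m (W(S, m) = 11*S*m + S = S + 11*S*m)
A(1, R)*W(-6, 26) + 639 = -(-72)*(1 + 11*26) + 639 = -(-72)*(1 + 286) + 639 = -(-72)*287 + 639 = -12*(-1722) + 639 = 20664 + 639 = 21303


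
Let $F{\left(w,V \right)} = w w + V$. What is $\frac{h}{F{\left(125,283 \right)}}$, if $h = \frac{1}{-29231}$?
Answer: $- \frac{1}{465006748} \approx -2.1505 \cdot 10^{-9}$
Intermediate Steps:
$F{\left(w,V \right)} = V + w^{2}$ ($F{\left(w,V \right)} = w^{2} + V = V + w^{2}$)
$h = - \frac{1}{29231} \approx -3.421 \cdot 10^{-5}$
$\frac{h}{F{\left(125,283 \right)}} = - \frac{1}{29231 \left(283 + 125^{2}\right)} = - \frac{1}{29231 \left(283 + 15625\right)} = - \frac{1}{29231 \cdot 15908} = \left(- \frac{1}{29231}\right) \frac{1}{15908} = - \frac{1}{465006748}$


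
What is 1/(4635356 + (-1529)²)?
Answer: 1/6973197 ≈ 1.4341e-7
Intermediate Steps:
1/(4635356 + (-1529)²) = 1/(4635356 + 2337841) = 1/6973197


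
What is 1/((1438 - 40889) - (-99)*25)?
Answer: -1/36976 ≈ -2.7045e-5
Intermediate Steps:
1/((1438 - 40889) - (-99)*25) = 1/(-39451 - 1*(-2475)) = 1/(-39451 + 2475) = 1/(-36976) = -1/36976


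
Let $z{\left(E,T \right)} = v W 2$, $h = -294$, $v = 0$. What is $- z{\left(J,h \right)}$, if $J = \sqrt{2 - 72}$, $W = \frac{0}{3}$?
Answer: $0$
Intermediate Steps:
$W = 0$ ($W = 0 \cdot \frac{1}{3} = 0$)
$J = i \sqrt{70}$ ($J = \sqrt{-70} = i \sqrt{70} \approx 8.3666 i$)
$z{\left(E,T \right)} = 0$ ($z{\left(E,T \right)} = 0 \cdot 0 \cdot 2 = 0 \cdot 2 = 0$)
$- z{\left(J,h \right)} = \left(-1\right) 0 = 0$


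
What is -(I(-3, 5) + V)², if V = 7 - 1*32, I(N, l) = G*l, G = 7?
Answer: -100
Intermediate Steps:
I(N, l) = 7*l
V = -25 (V = 7 - 32 = -25)
-(I(-3, 5) + V)² = -(7*5 - 25)² = -(35 - 25)² = -1*10² = -1*100 = -100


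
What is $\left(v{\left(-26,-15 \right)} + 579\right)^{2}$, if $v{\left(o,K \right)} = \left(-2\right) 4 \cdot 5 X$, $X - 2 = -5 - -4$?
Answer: $290521$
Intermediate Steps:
$X = 1$ ($X = 2 - 1 = 1$)
$v{\left(o,K \right)} = -40$ ($v{\left(o,K \right)} = \left(-2\right) 4 \cdot 5 \cdot 1 = \left(-8\right) 5 \cdot 1 = \left(-40\right) 1 = -40$)
$\left(v{\left(-26,-15 \right)} + 579\right)^{2} = \left(-40 + 579\right)^{2} = 539^{2} = 290521$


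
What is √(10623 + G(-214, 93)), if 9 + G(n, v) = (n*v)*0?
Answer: √10614 ≈ 103.02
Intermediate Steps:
G(n, v) = -9 (G(n, v) = -9 + (n*v)*0 = -9 + 0 = -9)
√(10623 + G(-214, 93)) = √(10623 - 9) = √10614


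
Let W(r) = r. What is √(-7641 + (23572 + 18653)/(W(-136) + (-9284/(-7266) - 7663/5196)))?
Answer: 3*I*√25953911429668023061/171400073 ≈ 89.169*I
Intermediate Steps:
√(-7641 + (23572 + 18653)/(W(-136) + (-9284/(-7266) - 7663/5196))) = √(-7641 + (23572 + 18653)/(-136 + (-9284/(-7266) - 7663/5196))) = √(-7641 + 42225/(-136 + (-9284*(-1/7266) - 7663*1/5196))) = √(-7641 + 42225/(-136 + (4642/3633 - 7663/5196))) = √(-7641 + 42225/(-136 - 1239949/6292356)) = √(-7641 + 42225/(-857000365/6292356)) = √(-7641 + 42225*(-6292356/857000365)) = √(-7641 - 53138946420/171400073) = √(-1362806904213/171400073) = 3*I*√25953911429668023061/171400073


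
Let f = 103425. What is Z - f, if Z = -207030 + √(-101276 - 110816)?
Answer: -310455 + 2*I*√53023 ≈ -3.1046e+5 + 460.53*I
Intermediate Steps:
Z = -207030 + 2*I*√53023 (Z = -207030 + √(-212092) = -207030 + 2*I*√53023 ≈ -2.0703e+5 + 460.53*I)
Z - f = (-207030 + 2*I*√53023) - 1*103425 = (-207030 + 2*I*√53023) - 103425 = -310455 + 2*I*√53023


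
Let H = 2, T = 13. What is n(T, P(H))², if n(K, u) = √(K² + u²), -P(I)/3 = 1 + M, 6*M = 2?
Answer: 185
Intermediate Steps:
M = ⅓ (M = (⅙)*2 = ⅓ ≈ 0.33333)
P(I) = -4 (P(I) = -3*(1 + ⅓) = -3*4/3 = -4)
n(T, P(H))² = (√(13² + (-4)²))² = (√(169 + 16))² = (√185)² = 185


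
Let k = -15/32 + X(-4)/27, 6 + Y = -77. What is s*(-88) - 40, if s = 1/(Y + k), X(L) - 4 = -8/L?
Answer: -933656/23975 ≈ -38.943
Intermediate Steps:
X(L) = 4 - 8/L
Y = -83 (Y = -6 - 77 = -83)
k = -71/288 (k = -15/32 + (4 - 8/(-4))/27 = -15*1/32 + (4 - 8*(-¼))*(1/27) = -15/32 + (4 + 2)*(1/27) = -15/32 + 6*(1/27) = -15/32 + 2/9 = -71/288 ≈ -0.24653)
s = -288/23975 (s = 1/(-83 - 71/288) = 1/(-23975/288) = -288/23975 ≈ -0.012013)
s*(-88) - 40 = -288/23975*(-88) - 40 = 25344/23975 - 40 = -933656/23975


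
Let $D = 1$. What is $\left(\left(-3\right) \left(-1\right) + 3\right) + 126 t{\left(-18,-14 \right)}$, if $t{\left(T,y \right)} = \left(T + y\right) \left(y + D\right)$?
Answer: $52422$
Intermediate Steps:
$t{\left(T,y \right)} = \left(1 + y\right) \left(T + y\right)$ ($t{\left(T,y \right)} = \left(T + y\right) \left(y + 1\right) = \left(T + y\right) \left(1 + y\right) = \left(1 + y\right) \left(T + y\right)$)
$\left(\left(-3\right) \left(-1\right) + 3\right) + 126 t{\left(-18,-14 \right)} = \left(\left(-3\right) \left(-1\right) + 3\right) + 126 \left(-18 - 14 + \left(-14\right)^{2} - -252\right) = \left(3 + 3\right) + 126 \left(-18 - 14 + 196 + 252\right) = 6 + 126 \cdot 416 = 6 + 52416 = 52422$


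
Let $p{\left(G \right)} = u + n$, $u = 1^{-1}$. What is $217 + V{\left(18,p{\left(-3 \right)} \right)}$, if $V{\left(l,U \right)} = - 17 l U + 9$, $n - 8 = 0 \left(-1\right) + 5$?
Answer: $-4058$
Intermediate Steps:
$u = 1$
$n = 13$ ($n = 8 + \left(0 \left(-1\right) + 5\right) = 8 + \left(0 + 5\right) = 8 + 5 = 13$)
$p{\left(G \right)} = 14$ ($p{\left(G \right)} = 1 + 13 = 14$)
$V{\left(l,U \right)} = 9 - 17 U l$ ($V{\left(l,U \right)} = - 17 U l + 9 = 9 - 17 U l$)
$217 + V{\left(18,p{\left(-3 \right)} \right)} = 217 + \left(9 - 238 \cdot 18\right) = 217 + \left(9 - 4284\right) = 217 - 4275 = -4058$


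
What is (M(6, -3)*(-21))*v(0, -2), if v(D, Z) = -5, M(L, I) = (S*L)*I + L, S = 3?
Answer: -5040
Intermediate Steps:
M(L, I) = L + 3*I*L (M(L, I) = (3*L)*I + L = 3*I*L + L = L + 3*I*L)
(M(6, -3)*(-21))*v(0, -2) = ((6*(1 + 3*(-3)))*(-21))*(-5) = ((6*(1 - 9))*(-21))*(-5) = ((6*(-8))*(-21))*(-5) = -48*(-21)*(-5) = 1008*(-5) = -5040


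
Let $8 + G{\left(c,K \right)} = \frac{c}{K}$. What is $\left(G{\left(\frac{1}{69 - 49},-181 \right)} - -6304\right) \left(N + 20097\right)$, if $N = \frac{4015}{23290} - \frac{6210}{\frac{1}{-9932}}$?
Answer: $\frac{6550018917174108891}{16861960} \approx 3.8845 \cdot 10^{11}$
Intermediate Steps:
$N = \frac{287294820563}{4658}$ ($N = 4015 \cdot \frac{1}{23290} - \frac{6210}{- \frac{1}{9932}} = \frac{803}{4658} - -61677720 = \frac{803}{4658} + 61677720 = \frac{287294820563}{4658} \approx 6.1678 \cdot 10^{7}$)
$G{\left(c,K \right)} = -8 + \frac{c}{K}$
$\left(G{\left(\frac{1}{69 - 49},-181 \right)} - -6304\right) \left(N + 20097\right) = \left(\left(-8 + \frac{1}{\left(69 - 49\right) \left(-181\right)}\right) - -6304\right) \left(\frac{287294820563}{4658} + 20097\right) = \left(\left(-8 + \frac{1}{20} \left(- \frac{1}{181}\right)\right) + 6304\right) \frac{287388432389}{4658} = \left(\left(-8 - \frac{1}{3620}\right) + 6304\right) \frac{287388432389}{4658} = \left(- \frac{28961}{3620} + 6304\right) \frac{287388432389}{4658} = \frac{22791519}{3620} \cdot \frac{287388432389}{4658} = \frac{6550018917174108891}{16861960}$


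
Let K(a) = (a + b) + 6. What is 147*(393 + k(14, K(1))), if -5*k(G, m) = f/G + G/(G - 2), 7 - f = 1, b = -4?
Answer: 577241/10 ≈ 57724.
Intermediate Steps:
f = 6 (f = 7 - 1*1 = 7 - 1 = 6)
K(a) = 2 + a (K(a) = (a - 4) + 6 = (-4 + a) + 6 = 2 + a)
k(G, m) = -6/(5*G) - G/(5*(-2 + G)) (k(G, m) = -(6/G + G/(G - 2))/5 = -(6/G + G/(-2 + G))/5 = -6/(5*G) - G/(5*(-2 + G)))
147*(393 + k(14, K(1))) = 147*(393 + (1/5)*(12 - 1*14**2 - 6*14)/(14*(-2 + 14))) = 147*(393 + (1/5)*(1/14)*(12 - 1*196 - 84)/12) = 147*(393 + (1/5)*(1/14)*(1/12)*(12 - 196 - 84)) = 147*(393 + (1/5)*(1/14)*(1/12)*(-268)) = 147*(393 - 67/210) = 147*(82463/210) = 577241/10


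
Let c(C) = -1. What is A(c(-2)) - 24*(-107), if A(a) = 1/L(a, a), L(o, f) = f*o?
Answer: 2569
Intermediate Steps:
A(a) = a⁻² (A(a) = 1/(a*a) = 1/(a²) = a⁻²)
A(c(-2)) - 24*(-107) = (-1)⁻² - 24*(-107) = 1 + 2568 = 2569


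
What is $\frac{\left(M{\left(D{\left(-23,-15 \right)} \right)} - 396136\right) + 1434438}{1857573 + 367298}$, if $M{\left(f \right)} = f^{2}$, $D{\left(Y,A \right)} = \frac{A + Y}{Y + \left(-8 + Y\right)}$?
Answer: $\frac{756922519}{1621930959} \approx 0.46668$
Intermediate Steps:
$D{\left(Y,A \right)} = \frac{A + Y}{-8 + 2 Y}$
$\frac{\left(M{\left(D{\left(-23,-15 \right)} \right)} - 396136\right) + 1434438}{1857573 + 367298} = \frac{\left(\left(\frac{-15 - 23}{2 \left(-4 - 23\right)}\right)^{2} - 396136\right) + 1434438}{1857573 + 367298} = \frac{\left(\left(\frac{1}{2} \frac{1}{-27} \left(-38\right)\right)^{2} - 396136\right) + 1434438}{2224871} = \left(\left(\left(\frac{1}{2} \left(- \frac{1}{27}\right) \left(-38\right)\right)^{2} - 396136\right) + 1434438\right) \frac{1}{2224871} = \left(\left(\left(\frac{19}{27}\right)^{2} - 396136\right) + 1434438\right) \frac{1}{2224871} = \left(\left(\frac{361}{729} - 396136\right) + 1434438\right) \frac{1}{2224871} = \left(- \frac{288782783}{729} + 1434438\right) \frac{1}{2224871} = \frac{756922519}{729} \cdot \frac{1}{2224871} = \frac{756922519}{1621930959}$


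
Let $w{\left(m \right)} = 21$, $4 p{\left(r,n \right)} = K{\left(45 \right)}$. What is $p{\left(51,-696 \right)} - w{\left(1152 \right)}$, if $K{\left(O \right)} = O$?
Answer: $- \frac{39}{4} \approx -9.75$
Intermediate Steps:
$p{\left(r,n \right)} = \frac{45}{4}$ ($p{\left(r,n \right)} = \frac{1}{4} \cdot 45 = \frac{45}{4}$)
$p{\left(51,-696 \right)} - w{\left(1152 \right)} = \frac{45}{4} - 21 = - \frac{39}{4}$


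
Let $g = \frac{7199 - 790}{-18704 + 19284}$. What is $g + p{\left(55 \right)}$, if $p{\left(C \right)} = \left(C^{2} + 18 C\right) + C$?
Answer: $\frac{81621}{20} \approx 4081.1$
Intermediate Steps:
$p{\left(C \right)} = C^{2} + 19 C$
$g = \frac{221}{20}$ ($g = \frac{6409}{580} = 6409 \cdot \frac{1}{580} = \frac{221}{20} \approx 11.05$)
$g + p{\left(55 \right)} = \frac{221}{20} + 55 \left(19 + 55\right) = \frac{221}{20} + 55 \cdot 74 = \frac{221}{20} + 4070 = \frac{81621}{20}$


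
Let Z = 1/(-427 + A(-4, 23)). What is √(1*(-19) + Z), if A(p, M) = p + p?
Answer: I*√3595710/435 ≈ 4.3592*I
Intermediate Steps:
A(p, M) = 2*p
Z = -1/435 (Z = 1/(-427 + 2*(-4)) = 1/(-427 - 8) = 1/(-435) = -1/435 ≈ -0.0022989)
√(1*(-19) + Z) = √(1*(-19) - 1/435) = √(-19 - 1/435) = √(-8266/435) = I*√3595710/435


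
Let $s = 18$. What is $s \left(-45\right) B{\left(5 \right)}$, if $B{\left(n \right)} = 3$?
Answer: $-2430$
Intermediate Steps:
$s \left(-45\right) B{\left(5 \right)} = 18 \left(-45\right) 3 = \left(-810\right) 3 = -2430$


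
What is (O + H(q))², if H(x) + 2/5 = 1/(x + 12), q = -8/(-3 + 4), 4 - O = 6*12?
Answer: 1857769/400 ≈ 4644.4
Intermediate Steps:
O = -68 (O = 4 - 6*12 = 4 - 1*72 = 4 - 72 = -68)
q = -8 (q = -8/1 = -8*1 = -8)
H(x) = -⅖ + 1/(12 + x) (H(x) = -⅖ + 1/(x + 12) = -⅖ + 1/(12 + x))
(O + H(q))² = (-68 + (-19 - 2*(-8))/(5*(12 - 8)))² = (-68 + (⅕)*(-19 + 16)/4)² = (-68 + (⅕)*(¼)*(-3))² = (-68 - 3/20)² = (-1363/20)² = 1857769/400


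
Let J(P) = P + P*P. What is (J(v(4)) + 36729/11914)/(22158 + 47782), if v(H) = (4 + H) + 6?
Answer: 362667/119037880 ≈ 0.0030467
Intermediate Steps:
v(H) = 10 + H
J(P) = P + P²
(J(v(4)) + 36729/11914)/(22158 + 47782) = ((10 + 4)*(1 + (10 + 4)) + 36729/11914)/(22158 + 47782) = (14*(1 + 14) + 36729*(1/11914))/69940 = (14*15 + 5247/1702)*(1/69940) = (210 + 5247/1702)*(1/69940) = (362667/1702)*(1/69940) = 362667/119037880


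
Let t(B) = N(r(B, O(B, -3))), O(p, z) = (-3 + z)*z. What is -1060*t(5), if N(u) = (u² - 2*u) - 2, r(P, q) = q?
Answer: -303160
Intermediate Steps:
O(p, z) = z*(-3 + z)
N(u) = -2 + u² - 2*u
t(B) = 286 (t(B) = -2 + (-3*(-3 - 3))² - (-6)*(-3 - 3) = -2 + (-3*(-6))² - (-6)*(-6) = -2 + 18² - 2*18 = -2 + 324 - 36 = 286)
-1060*t(5) = -1060*286 = -303160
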